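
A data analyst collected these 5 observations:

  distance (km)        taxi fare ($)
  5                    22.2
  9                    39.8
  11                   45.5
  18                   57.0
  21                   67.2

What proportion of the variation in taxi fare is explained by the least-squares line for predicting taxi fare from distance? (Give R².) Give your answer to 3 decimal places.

n = 5, Σx = 64, Σy = 231.7, Σxy = 3406.9, Σx² = 992, Σy² = 11911.97
Sxx = Σx² − (Σx)²/n = 992 − 819.2 = 172.8
Sxy = Σxy − (Σx)(Σy)/n = 3406.9 − 2965.76 = 441.14
Syy = Σy² − (Σy)²/n = 11911.97 − 10736.978 = 1174.992
R² = Sxy²/(Sxx·Syy) = (441.14)²/(172.8·1174.992) = 0.958461

0.958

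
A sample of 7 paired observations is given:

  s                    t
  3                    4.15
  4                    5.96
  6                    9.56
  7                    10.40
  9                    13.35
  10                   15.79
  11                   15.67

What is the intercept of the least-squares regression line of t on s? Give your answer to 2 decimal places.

n = 7, Σx = 50, Σy = 74.88, Σxy = 616.87, Σx² = 412
Sxx = Σx² − (Σx)²/n = 412 − 357.142857 = 54.857143
Sxy = Σxy − (Σx)(Σy)/n = 616.87 − 534.857143 = 82.012857
b = Sxy/Sxx = 82.012857/54.857143 = 1.495026
a = ȳ − b·x̄ = 10.697143 − 1.495026·7.142857 = 0.018385

0.02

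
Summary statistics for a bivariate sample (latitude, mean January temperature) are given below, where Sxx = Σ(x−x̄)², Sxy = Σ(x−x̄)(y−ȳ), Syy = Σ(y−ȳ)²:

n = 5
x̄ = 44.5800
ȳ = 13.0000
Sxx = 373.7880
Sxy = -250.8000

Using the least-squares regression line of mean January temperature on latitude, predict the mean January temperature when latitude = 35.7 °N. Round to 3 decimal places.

b = Sxy/Sxx = -250.8/373.788 = -0.670969
a = ȳ − b·x̄ = 13 − (-0.670969)·44.58 = 42.911779
ŷ(35.7) = a + b·35.7 = 42.911779 + (-0.670969)·35.7 = 18.958201

18.958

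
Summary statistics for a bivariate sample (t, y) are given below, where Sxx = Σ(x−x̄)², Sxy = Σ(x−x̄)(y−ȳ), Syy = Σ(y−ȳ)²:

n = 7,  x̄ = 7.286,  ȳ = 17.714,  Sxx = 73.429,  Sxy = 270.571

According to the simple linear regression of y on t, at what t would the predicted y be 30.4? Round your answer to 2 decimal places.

10.73

b = Sxy/Sxx = 270.571/73.429 = 3.684798
a = ȳ − b·x̄ = 17.714 − 3.684798·7.286 = -9.133435
Set a + b·x = 30.4: x = (30.4 − (-9.133435)) / 3.684798 = 10.728794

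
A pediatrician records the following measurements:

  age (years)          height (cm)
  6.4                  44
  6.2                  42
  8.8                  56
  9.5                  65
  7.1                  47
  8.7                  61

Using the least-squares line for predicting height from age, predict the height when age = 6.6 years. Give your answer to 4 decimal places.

44.5833

n = 6, Σx = 46.7, Σy = 315, Σxy = 2516.7, Σx² = 373.19
Sxx = Σx² − (Σx)²/n = 373.19 − 363.481667 = 9.708333
Sxy = Σxy − (Σx)(Σy)/n = 2516.7 − 2451.75 = 64.95
b = Sxy/Sxx = 64.95/9.708333 = 6.690129
a = ȳ − b·x̄ = 52.5 − 6.690129·7.783333 = 0.428498
ŷ(6.6) = a + b·6.6 = 0.428498 + 6.690129·6.6 = 44.583348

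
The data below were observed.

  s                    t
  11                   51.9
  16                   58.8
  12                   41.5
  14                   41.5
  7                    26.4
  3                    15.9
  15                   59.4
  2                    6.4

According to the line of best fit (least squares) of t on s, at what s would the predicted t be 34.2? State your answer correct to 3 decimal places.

n = 8, Σx = 80, Σy = 301.8, Σxy = 3727, Σx² = 1004
Sxx = Σx² − (Σx)²/n = 1004 − 800 = 204
Sxy = Σxy − (Σx)(Σy)/n = 3727 − 3018 = 709
b = Sxy/Sxx = 709/204 = 3.475490
a = ȳ − b·x̄ = 37.725 − 3.475490·10 = 2.970098
Set a + b·x = 34.2: x = (34.2 − 2.970098) / 3.475490 = 8.985755

8.986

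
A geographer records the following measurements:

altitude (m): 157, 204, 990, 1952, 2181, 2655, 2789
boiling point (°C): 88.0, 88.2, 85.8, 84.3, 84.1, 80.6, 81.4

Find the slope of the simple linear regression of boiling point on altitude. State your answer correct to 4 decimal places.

-0.0026

n = 7, Σx = 10928, Σy = 592.4, Σxy = 905744.1, Σx² = 24440976
Sxx = Σx² − (Σx)²/n = 24440976 − 17060169.142857 = 7380806.857143
Sxy = Σxy − (Σx)(Σy)/n = 905744.1 − 924821.028571 = -19076.928571
b = Sxy/Sxx = -19076.928571/7380806.857143 = -0.002585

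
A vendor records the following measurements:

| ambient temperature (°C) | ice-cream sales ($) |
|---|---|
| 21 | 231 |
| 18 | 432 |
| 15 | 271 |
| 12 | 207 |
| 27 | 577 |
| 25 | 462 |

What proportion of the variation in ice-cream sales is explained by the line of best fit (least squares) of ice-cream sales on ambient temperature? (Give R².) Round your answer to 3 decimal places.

0.636

n = 6, Σx = 118, Σy = 2180, Σxy = 46305, Σx² = 2488, Σy² = 902648
Sxx = Σx² − (Σx)²/n = 2488 − 2320.666667 = 167.333333
Sxy = Σxy − (Σx)(Σy)/n = 46305 − 42873.333333 = 3431.666667
Syy = Σy² − (Σy)²/n = 902648 − 792066.666667 = 110581.333333
R² = Sxy²/(Sxx·Syy) = (3431.666667)²/(167.333333·110581.333333) = 0.636423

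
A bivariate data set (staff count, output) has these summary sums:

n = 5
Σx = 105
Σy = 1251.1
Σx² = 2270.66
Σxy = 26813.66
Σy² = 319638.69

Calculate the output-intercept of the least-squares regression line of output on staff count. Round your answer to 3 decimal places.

Sxx = Σx² − (Σx)²/n = 2270.66 − 2205 = 65.66
Sxy = Σxy − (Σx)(Σy)/n = 26813.66 − 26273.1 = 540.56
b = Sxy/Sxx = 540.56/65.66 = 8.232714
a = ȳ − b·x̄ = 250.22 − 8.232714·21 = 77.333006

77.333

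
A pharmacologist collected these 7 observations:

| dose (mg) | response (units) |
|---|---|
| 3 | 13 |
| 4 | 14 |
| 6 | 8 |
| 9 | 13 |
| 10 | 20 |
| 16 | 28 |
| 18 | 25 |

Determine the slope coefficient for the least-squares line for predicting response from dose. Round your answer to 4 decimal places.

1.0873

n = 7, Σx = 66, Σy = 121, Σxy = 1358, Σx² = 822
Sxx = Σx² − (Σx)²/n = 822 − 622.285714 = 199.714286
Sxy = Σxy − (Σx)(Σy)/n = 1358 − 1140.857143 = 217.142857
b = Sxy/Sxx = 217.142857/199.714286 = 1.087268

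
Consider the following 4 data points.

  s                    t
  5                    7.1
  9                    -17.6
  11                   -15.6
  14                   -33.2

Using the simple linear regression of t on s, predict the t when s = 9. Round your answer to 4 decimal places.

n = 4, Σx = 39, Σy = -59.3, Σxy = -759.3, Σx² = 423
Sxx = Σx² − (Σx)²/n = 423 − 380.25 = 42.75
Sxy = Σxy − (Σx)(Σy)/n = -759.3 − (-578.175) = -181.125
b = Sxy/Sxx = -181.125/42.75 = -4.236842
a = ȳ − b·x̄ = -14.825 − (-4.236842)·9.75 = 26.484211
ŷ(9) = a + b·9 = 26.484211 + (-4.236842)·9 = -11.647368

-11.6474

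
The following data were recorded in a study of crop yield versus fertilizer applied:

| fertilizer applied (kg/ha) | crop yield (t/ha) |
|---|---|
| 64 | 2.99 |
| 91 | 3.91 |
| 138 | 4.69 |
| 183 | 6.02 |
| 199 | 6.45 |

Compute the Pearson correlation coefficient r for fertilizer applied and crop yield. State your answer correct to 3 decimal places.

0.995

n = 5, Σx = 675, Σy = 24.06, Σxy = 3579.6, Σx² = 104511, Σy² = 124.0672
Sxx = Σx² − (Σx)²/n = 104511 − 91125 = 13386
Sxy = Σxy − (Σx)(Σy)/n = 3579.6 − 3248.1 = 331.5
Syy = Σy² − (Σy)²/n = 124.0672 − 115.77672 = 8.29048
r = Sxy/√(Sxx·Syy) = 331.5/√(110976.36528) = 331.5/333.131153 = 0.995104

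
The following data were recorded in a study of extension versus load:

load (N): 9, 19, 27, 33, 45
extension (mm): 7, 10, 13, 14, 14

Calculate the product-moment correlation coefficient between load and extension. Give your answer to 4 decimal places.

0.9189

n = 5, Σx = 133, Σy = 58, Σxy = 1696, Σx² = 4285, Σy² = 710
Sxx = Σx² − (Σx)²/n = 4285 − 3537.8 = 747.2
Sxy = Σxy − (Σx)(Σy)/n = 1696 − 1542.8 = 153.2
Syy = Σy² − (Σy)²/n = 710 − 672.8 = 37.2
r = Sxy/√(Sxx·Syy) = 153.2/√(27795.84) = 153.2/166.720845 = 0.918901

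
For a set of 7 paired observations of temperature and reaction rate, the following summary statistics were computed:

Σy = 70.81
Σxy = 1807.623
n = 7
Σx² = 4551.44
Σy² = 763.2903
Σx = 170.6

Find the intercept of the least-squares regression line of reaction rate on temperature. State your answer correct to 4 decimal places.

Sxx = Σx² − (Σx)²/n = 4551.44 − 4157.765714 = 393.674286
Sxy = Σxy − (Σx)(Σy)/n = 1807.623 − 1725.740857 = 81.882143
b = Sxy/Sxx = 81.882143/393.674286 = 0.207995
a = ȳ − b·x̄ = 10.115714 − 0.207995·24.371429 = 5.046588

5.0466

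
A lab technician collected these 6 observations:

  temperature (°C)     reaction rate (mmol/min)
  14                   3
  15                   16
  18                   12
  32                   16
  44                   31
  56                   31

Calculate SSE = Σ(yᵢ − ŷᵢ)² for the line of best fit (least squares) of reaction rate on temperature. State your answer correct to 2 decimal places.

116.14

n = 6, Σx = 179, Σy = 109, Σxy = 4110, Σx² = 6841, Σy² = 2587
Sxx = Σx² − (Σx)²/n = 6841 − 5340.166667 = 1500.833333
Sxy = Σxy − (Σx)(Σy)/n = 4110 − 3251.833333 = 858.166667
Syy = Σy² − (Σy)²/n = 2587 − 1980.166667 = 606.833333
b = Sxy/Sxx = 858.166667/1500.833333 = 0.571793
SSE = Syy − b·Sxy = 606.833333 − 0.571793·858.166667 = 116.139256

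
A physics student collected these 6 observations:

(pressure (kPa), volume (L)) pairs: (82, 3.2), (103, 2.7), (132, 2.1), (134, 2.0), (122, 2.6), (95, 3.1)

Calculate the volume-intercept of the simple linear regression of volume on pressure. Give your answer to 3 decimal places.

n = 6, Σx = 668, Σy = 15.7, Σxy = 1697.4, Σx² = 76622
Sxx = Σx² − (Σx)²/n = 76622 − 74370.666667 = 2251.333333
Sxy = Σxy − (Σx)(Σy)/n = 1697.4 − 1747.933333 = -50.533333
b = Sxy/Sxx = -50.533333/2251.333333 = -0.022446
a = ȳ − b·x̄ = 2.616667 − (-0.022446)·111.333333 = 5.115650

5.116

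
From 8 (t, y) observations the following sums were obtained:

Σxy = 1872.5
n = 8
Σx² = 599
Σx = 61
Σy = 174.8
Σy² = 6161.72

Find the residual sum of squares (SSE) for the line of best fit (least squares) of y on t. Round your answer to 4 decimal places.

Sxx = Σx² − (Σx)²/n = 599 − 465.125 = 133.875
Sxy = Σxy − (Σx)(Σy)/n = 1872.5 − 1332.85 = 539.65
Syy = Σy² − (Σy)²/n = 6161.72 − 3819.38 = 2342.34
b = Sxy/Sxx = 539.65/133.875 = 4.030999
SSE = Syy − b·Sxy = 2342.34 − 4.030999·539.65 = 167.011354

167.0114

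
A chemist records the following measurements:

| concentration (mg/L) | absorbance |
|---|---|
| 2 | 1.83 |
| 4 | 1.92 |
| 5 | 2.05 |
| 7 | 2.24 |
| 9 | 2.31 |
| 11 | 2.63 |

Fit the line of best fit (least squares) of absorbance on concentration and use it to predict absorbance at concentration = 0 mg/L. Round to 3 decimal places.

n = 6, Σx = 38, Σy = 12.98, Σxy = 86.99, Σx² = 296
Sxx = Σx² − (Σx)²/n = 296 − 240.666667 = 55.333333
Sxy = Σxy − (Σx)(Σy)/n = 86.99 − 82.206667 = 4.783333
b = Sxy/Sxx = 4.783333/55.333333 = 0.086446
a = ȳ − b·x̄ = 2.163333 − 0.086446·6.333333 = 1.615843
ŷ(0) = a + b·0 = 1.615843 + 0.086446·0 = 1.615843

1.616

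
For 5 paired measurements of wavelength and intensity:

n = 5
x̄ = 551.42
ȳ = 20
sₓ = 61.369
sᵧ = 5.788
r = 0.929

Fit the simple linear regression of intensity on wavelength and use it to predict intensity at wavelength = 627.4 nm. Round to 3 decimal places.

b = r · sᵧ/sₓ = 0.929 · 5.788/61.369 = 0.087618
a = ȳ − b·x̄ = 20 − 0.087618·551.42 = -28.314524
ŷ(627.4) = a + b·627.4 = -28.314524 + 0.087618·627.4 = 26.657244

26.657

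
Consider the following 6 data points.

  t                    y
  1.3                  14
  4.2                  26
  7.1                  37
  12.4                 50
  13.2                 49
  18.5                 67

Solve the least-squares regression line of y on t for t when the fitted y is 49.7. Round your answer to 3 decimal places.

n = 6, Σx = 56.7, Σy = 243, Σxy = 2896.4, Σx² = 739.99
Sxx = Σx² − (Σx)²/n = 739.99 − 535.815 = 204.175
Sxy = Σxy − (Σx)(Σy)/n = 2896.4 − 2296.35 = 600.05
b = Sxy/Sxx = 600.05/204.175 = 2.938900
a = ȳ − b·x̄ = 40.5 − 2.938900·9.45 = 12.727391
Set a + b·x = 49.7: x = (49.7 − 12.727391) / 2.938900 = 12.580422

12.580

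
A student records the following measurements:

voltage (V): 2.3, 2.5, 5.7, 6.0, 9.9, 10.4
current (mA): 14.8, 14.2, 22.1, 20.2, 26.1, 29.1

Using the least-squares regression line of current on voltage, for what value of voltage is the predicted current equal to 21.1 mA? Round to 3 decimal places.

n = 6, Σx = 36.8, Σy = 126.5, Σxy = 877.74, Σx² = 286.2
Sxx = Σx² − (Σx)²/n = 286.2 − 225.706667 = 60.493333
Sxy = Σxy − (Σx)(Σy)/n = 877.74 − 775.866667 = 101.873333
b = Sxy/Sxx = 101.873333/60.493333 = 1.684042
a = ȳ − b·x̄ = 21.083333 − 1.684042·6.133333 = 10.754540
Set a + b·x = 21.1: x = (21.1 − 10.754540) / 1.684042 = 6.143230

6.143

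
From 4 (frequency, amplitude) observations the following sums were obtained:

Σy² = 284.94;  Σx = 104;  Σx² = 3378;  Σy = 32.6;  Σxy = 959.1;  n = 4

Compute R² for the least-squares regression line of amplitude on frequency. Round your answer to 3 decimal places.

0.958

Sxx = Σx² − (Σx)²/n = 3378 − 2704 = 674
Sxy = Σxy − (Σx)(Σy)/n = 959.1 − 847.6 = 111.5
Syy = Σy² − (Σy)²/n = 284.94 − 265.69 = 19.25
R² = Sxy²/(Sxx·Syy) = (111.5)²/(674·19.25) = 0.958206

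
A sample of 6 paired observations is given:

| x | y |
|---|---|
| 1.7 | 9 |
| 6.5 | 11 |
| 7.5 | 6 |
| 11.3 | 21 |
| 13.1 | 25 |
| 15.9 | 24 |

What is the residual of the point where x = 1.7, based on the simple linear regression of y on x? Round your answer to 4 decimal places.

3.6303

n = 6, Σx = 56, Σy = 96, Σxy = 1078.2, Σx² = 653.5
Sxx = Σx² − (Σx)²/n = 653.5 − 522.666667 = 130.833333
Sxy = Σxy − (Σx)(Σy)/n = 1078.2 − 896 = 182.2
b = Sxy/Sxx = 182.2/130.833333 = 1.392611
a = ȳ − b·x̄ = 16 − 1.392611·9.333333 = 3.002293
ŷ(1.7) = 3.002293 + 1.392611·1.7 = 5.369732
residual = y − ŷ = 9 − 5.369732 = 3.630268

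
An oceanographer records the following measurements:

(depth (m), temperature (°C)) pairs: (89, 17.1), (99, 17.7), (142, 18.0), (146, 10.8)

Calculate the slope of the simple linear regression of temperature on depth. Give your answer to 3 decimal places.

n = 4, Σx = 476, Σy = 63.6, Σxy = 7407, Σx² = 59202
Sxx = Σx² − (Σx)²/n = 59202 − 56644 = 2558
Sxy = Σxy − (Σx)(Σy)/n = 7407 − 7568.4 = -161.4
b = Sxy/Sxx = -161.4/2558 = -0.063096

-0.063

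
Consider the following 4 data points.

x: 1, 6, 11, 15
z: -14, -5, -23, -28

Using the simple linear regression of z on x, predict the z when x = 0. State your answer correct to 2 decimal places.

n = 4, Σx = 33, Σy = -70, Σxy = -717, Σx² = 383
Sxx = Σx² − (Σx)²/n = 383 − 272.25 = 110.75
Sxy = Σxy − (Σx)(Σy)/n = -717 − (-577.5) = -139.5
b = Sxy/Sxx = -139.5/110.75 = -1.259594
a = ȳ − b·x̄ = -17.5 − (-1.259594)·8.25 = -7.108352
ŷ(0) = a + b·0 = -7.108352 + (-1.259594)·0 = -7.108352

-7.11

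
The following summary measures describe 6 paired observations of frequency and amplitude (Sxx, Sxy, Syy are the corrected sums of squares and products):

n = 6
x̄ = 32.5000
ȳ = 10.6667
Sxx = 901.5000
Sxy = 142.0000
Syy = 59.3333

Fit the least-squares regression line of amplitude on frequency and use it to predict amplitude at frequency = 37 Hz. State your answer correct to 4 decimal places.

b = Sxy/Sxx = 142/901.5 = 0.157515
a = ȳ − b·x̄ = 10.6667 − 0.157515·32.5 = 5.547454
ŷ(37) = a + b·37 = 5.547454 + 0.157515·37 = 11.375519

11.3755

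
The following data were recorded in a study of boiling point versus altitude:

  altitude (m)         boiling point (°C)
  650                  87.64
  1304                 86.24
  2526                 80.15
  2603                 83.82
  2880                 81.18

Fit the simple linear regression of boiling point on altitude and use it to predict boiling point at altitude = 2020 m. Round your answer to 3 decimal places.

n = 5, Σx = 9963, Σy = 419.03, Σxy = 823863.72, Σx² = 23573601
Sxx = Σx² − (Σx)²/n = 23573601 − 19852273.8 = 3721327.2
Sxy = Σxy − (Σx)(Σy)/n = 823863.72 − 834959.178 = -11095.458
b = Sxy/Sxx = -11095.458/3721327.2 = -0.002982
a = ȳ − b·x̄ = 83.806 − (-0.002982)·1992.6 = 89.747109
ŷ(2020) = a + b·2020 = 89.747109 + (-0.002982)·2020 = 83.724305

83.724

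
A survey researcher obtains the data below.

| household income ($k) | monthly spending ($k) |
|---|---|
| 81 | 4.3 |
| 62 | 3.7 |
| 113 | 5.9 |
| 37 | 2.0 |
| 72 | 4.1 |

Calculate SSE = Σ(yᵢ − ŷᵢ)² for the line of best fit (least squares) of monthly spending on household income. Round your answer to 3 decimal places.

0.145

n = 5, Σx = 365, Σy = 20, Σxy = 1613.6, Σx² = 29727, Σy² = 87.8
Sxx = Σx² − (Σx)²/n = 29727 − 26645 = 3082
Sxy = Σxy − (Σx)(Σy)/n = 1613.6 − 1460 = 153.6
Syy = Σy² − (Σy)²/n = 87.8 − 80 = 7.8
b = Sxy/Sxx = 153.6/3082 = 0.049838
SSE = Syy − b·Sxy = 7.8 − 0.049838·153.6 = 0.144919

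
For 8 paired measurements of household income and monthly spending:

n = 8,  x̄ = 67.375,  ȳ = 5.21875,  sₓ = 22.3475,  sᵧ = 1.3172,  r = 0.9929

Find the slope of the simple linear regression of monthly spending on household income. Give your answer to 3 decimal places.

b = r · sᵧ/sₓ = 0.9929 · 1.3172/22.3475 = 0.058523

0.059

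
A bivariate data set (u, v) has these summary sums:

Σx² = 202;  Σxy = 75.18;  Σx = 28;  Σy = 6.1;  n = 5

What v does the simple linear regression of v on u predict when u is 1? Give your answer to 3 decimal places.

-2.955

Sxx = Σx² − (Σx)²/n = 202 − 156.8 = 45.2
Sxy = Σxy − (Σx)(Σy)/n = 75.18 − 34.16 = 41.02
b = Sxy/Sxx = 41.02/45.2 = 0.907522
a = ȳ − b·x̄ = 1.22 − 0.907522·5.6 = -3.862124
ŷ(1) = a + b·1 = -3.862124 + 0.907522·1 = -2.954602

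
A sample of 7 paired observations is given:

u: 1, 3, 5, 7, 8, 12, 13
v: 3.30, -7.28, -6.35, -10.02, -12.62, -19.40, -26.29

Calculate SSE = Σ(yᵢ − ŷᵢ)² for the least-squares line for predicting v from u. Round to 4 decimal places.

37.3869

n = 7, Σx = 49, Σy = -78.66, Σxy = -795.96, Σx² = 461, Σy² = 1431.3998
Sxx = Σx² − (Σx)²/n = 461 − 343 = 118
Sxy = Σxy − (Σx)(Σy)/n = -795.96 − (-550.62) = -245.34
Syy = Σy² − (Σy)²/n = 1431.3998 − 883.913657 = 547.486143
b = Sxy/Sxx = -245.34/118 = -2.079153
SSE = Syy − b·Sxy = 547.486143 − (-2.079153)·(-245.34) = 37.386858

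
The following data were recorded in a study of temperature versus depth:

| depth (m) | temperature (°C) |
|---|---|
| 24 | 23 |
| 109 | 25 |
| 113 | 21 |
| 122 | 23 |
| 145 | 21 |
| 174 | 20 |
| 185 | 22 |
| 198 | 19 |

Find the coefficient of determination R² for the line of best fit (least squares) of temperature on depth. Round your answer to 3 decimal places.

0.381

n = 8, Σx = 1070, Σy = 174, Σxy = 22813, Σx² = 164840, Σy² = 3810
Sxx = Σx² − (Σx)²/n = 164840 − 143112.5 = 21727.5
Sxy = Σxy − (Σx)(Σy)/n = 22813 − 23272.5 = -459.5
Syy = Σy² − (Σy)²/n = 3810 − 3784.5 = 25.5
R² = Sxy²/(Sxx·Syy) = (-459.5)²/(21727.5·25.5) = 0.381084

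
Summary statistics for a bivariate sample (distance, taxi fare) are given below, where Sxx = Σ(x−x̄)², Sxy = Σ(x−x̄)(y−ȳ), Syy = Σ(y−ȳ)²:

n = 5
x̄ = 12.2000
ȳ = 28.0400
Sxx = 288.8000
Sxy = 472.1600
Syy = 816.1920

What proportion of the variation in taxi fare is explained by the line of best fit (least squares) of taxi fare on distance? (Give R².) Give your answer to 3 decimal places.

0.946

R² = Sxy²/(Sxx·Syy) = (472.16)²/(288.8·816.192) = 0.945777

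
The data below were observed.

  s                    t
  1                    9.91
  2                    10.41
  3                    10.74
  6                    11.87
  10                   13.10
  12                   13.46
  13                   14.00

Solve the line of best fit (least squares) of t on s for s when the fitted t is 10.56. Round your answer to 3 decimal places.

2.525

n = 7, Σx = 47, Σy = 83.49, Σxy = 608.69, Σx² = 463
Sxx = Σx² − (Σx)²/n = 463 − 315.571429 = 147.428571
Sxy = Σxy − (Σx)(Σy)/n = 608.69 − 560.575714 = 48.114286
b = Sxy/Sxx = 48.114286/147.428571 = 0.326357
a = ȳ − b·x̄ = 11.927143 − 0.326357·6.714286 = 9.735891
Set a + b·x = 10.56: x = (10.56 − 9.735891) / 0.326357 = 2.525178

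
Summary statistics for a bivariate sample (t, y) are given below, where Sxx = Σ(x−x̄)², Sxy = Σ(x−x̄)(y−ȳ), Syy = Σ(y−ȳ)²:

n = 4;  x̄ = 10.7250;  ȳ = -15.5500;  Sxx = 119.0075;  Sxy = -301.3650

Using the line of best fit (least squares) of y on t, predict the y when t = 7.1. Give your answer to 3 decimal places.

b = Sxy/Sxx = -301.365/119.0075 = -2.532319
a = ȳ − b·x̄ = -15.55 − (-2.532319)·10.725 = 11.609125
ŷ(7.1) = a + b·7.1 = 11.609125 + (-2.532319)·7.1 = -6.370342

-6.370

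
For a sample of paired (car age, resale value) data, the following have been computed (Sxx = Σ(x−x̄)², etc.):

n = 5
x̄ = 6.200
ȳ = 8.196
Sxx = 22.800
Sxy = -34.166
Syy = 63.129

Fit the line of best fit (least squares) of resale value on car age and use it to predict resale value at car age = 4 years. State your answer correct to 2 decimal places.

b = Sxy/Sxx = -34.166/22.8 = -1.498509
a = ȳ − b·x̄ = 8.196 − (-1.498509)·6.2 = 17.486754
ŷ(4) = a + b·4 = 17.486754 + (-1.498509)·4 = 11.492719

11.49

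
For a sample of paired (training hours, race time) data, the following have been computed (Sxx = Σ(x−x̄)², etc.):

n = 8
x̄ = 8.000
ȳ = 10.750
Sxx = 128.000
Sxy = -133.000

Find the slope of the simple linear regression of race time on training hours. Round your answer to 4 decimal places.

-1.0391

b = Sxy/Sxx = -133/128 = -1.039062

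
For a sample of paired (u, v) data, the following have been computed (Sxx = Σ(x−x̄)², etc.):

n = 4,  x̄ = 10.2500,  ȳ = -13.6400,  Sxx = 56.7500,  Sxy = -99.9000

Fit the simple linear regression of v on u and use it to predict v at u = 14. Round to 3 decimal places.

b = Sxy/Sxx = -99.9/56.75 = -1.760352
a = ȳ − b·x̄ = -13.64 − (-1.760352)·10.25 = 4.403612
ŷ(14) = a + b·14 = 4.403612 + (-1.760352)·14 = -20.241322

-20.241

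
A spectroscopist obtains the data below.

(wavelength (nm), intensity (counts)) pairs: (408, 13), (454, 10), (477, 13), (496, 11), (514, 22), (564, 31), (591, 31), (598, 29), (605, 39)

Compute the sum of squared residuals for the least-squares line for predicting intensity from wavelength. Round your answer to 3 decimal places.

n = 9, Σx = 4707, Σy = 199, Σxy = 109551, Σx² = 2501327, Σy² = 5327
Sxx = Σx² − (Σx)²/n = 2501327 − 2461761 = 39566
Sxy = Σxy − (Σx)(Σy)/n = 109551 − 104077 = 5474
Syy = Σy² − (Σy)²/n = 5327 − 4400.111111 = 926.888889
b = Sxy/Sxx = 5474/39566 = 0.138351
SSE = Syy − b·Sxy = 926.888889 − 0.138351·5474 = 169.554915

169.555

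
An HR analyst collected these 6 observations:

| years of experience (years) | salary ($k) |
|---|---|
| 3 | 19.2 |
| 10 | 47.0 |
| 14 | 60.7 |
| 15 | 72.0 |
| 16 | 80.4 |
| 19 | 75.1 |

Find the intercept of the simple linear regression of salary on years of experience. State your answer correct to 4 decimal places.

n = 6, Σx = 77, Σy = 354.4, Σxy = 5170.7, Σx² = 1147
Sxx = Σx² − (Σx)²/n = 1147 − 988.166667 = 158.833333
Sxy = Σxy − (Σx)(Σy)/n = 5170.7 − 4548.133333 = 622.566667
b = Sxy/Sxx = 622.566667/158.833333 = 3.919622
a = ȳ − b·x̄ = 59.066667 − 3.919622·12.833333 = 8.764848

8.7648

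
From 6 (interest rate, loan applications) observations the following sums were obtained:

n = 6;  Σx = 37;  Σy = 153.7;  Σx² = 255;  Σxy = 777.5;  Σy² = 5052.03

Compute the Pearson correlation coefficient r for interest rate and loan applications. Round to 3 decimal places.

Sxx = Σx² − (Σx)²/n = 255 − 228.166667 = 26.833333
Sxy = Σxy − (Σx)(Σy)/n = 777.5 − 947.816667 = -170.316667
Syy = Σy² − (Σy)²/n = 5052.03 − 3937.281667 = 1114.748333
r = Sxy/√(Sxx·Syy) = -170.316667/√(29912.413611) = -170.316667/172.952056 = -0.984762

-0.985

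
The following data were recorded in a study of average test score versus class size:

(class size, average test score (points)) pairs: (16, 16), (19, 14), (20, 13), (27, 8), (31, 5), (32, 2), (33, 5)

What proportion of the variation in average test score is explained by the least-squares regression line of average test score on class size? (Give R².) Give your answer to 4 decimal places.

0.9581

n = 7, Σx = 178, Σy = 63, Σxy = 1382, Σx² = 4820, Σy² = 739
Sxx = Σx² − (Σx)²/n = 4820 − 4526.285714 = 293.714286
Sxy = Σxy − (Σx)(Σy)/n = 1382 − 1602 = -220
Syy = Σy² − (Σy)²/n = 739 − 567 = 172
R² = Sxy²/(Sxx·Syy) = (-220)²/(293.714286·172) = 0.958058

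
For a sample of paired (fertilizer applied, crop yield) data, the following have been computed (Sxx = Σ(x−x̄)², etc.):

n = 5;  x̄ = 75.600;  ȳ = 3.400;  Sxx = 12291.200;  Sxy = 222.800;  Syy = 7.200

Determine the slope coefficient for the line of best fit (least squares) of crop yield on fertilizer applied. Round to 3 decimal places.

b = Sxy/Sxx = 222.8/12291.2 = 0.018127

0.018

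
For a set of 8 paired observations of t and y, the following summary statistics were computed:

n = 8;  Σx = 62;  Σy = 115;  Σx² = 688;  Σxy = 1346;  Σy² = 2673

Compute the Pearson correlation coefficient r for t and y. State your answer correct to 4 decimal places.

Sxx = Σx² − (Σx)²/n = 688 − 480.5 = 207.5
Sxy = Σxy − (Σx)(Σy)/n = 1346 − 891.25 = 454.75
Syy = Σy² − (Σy)²/n = 2673 − 1653.125 = 1019.875
r = Sxy/√(Sxx·Syy) = 454.75/√(211624.0625) = 454.75/460.026154 = 0.988531

0.9885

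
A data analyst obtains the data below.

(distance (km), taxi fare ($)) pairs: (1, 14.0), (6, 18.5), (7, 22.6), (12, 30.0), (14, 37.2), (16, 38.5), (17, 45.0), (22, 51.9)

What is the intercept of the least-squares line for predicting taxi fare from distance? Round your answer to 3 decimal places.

n = 8, Σx = 95, Σy = 257.7, Σxy = 3686.8, Σx² = 1455
Sxx = Σx² − (Σx)²/n = 1455 − 1128.125 = 326.875
Sxy = Σxy − (Σx)(Σy)/n = 3686.8 − 3060.1875 = 626.6125
b = Sxy/Sxx = 626.6125/326.875 = 1.916979
a = ȳ − b·x̄ = 32.2125 − 1.916979·11.875 = 9.448375

9.448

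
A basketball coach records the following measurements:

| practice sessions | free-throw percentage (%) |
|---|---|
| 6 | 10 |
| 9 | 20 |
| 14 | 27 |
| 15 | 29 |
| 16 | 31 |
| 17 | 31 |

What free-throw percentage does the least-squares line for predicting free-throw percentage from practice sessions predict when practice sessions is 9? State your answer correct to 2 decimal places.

17.53

n = 6, Σx = 77, Σy = 148, Σxy = 2076, Σx² = 1083
Sxx = Σx² − (Σx)²/n = 1083 − 988.166667 = 94.833333
Sxy = Σxy − (Σx)(Σy)/n = 2076 − 1899.333333 = 176.666667
b = Sxy/Sxx = 176.666667/94.833333 = 1.862917
a = ȳ − b·x̄ = 24.666667 − 1.862917·12.833333 = 0.759227
ŷ(9) = a + b·9 = 0.759227 + 1.862917·9 = 17.525483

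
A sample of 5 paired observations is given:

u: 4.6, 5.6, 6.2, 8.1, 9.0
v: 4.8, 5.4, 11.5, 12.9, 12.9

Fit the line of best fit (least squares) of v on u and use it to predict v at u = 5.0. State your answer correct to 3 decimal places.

6.136

n = 5, Σx = 33.5, Σy = 47.5, Σxy = 344.21, Σx² = 237.57
Sxx = Σx² − (Σx)²/n = 237.57 − 224.45 = 13.12
Sxy = Σxy − (Σx)(Σy)/n = 344.21 − 318.25 = 25.96
b = Sxy/Sxx = 25.96/13.12 = 1.978659
a = ȳ − b·x̄ = 9.5 − 1.978659·6.7 = -3.757012
ŷ(5.0) = a + b·5.0 = -3.757012 + 1.978659·5 = 6.136280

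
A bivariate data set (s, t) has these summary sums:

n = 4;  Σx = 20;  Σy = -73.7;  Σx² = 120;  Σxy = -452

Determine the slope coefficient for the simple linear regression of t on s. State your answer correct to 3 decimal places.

-4.175

Sxx = Σx² − (Σx)²/n = 120 − 100 = 20
Sxy = Σxy − (Σx)(Σy)/n = -452 − (-368.5) = -83.5
b = Sxy/Sxx = -83.5/20 = -4.175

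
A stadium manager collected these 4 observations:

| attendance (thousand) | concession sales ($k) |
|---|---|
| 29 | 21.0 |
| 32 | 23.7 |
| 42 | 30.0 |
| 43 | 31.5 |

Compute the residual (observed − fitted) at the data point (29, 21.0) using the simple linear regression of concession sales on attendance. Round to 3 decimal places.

n = 4, Σx = 146, Σy = 106.2, Σxy = 3981.9, Σx² = 5478
Sxx = Σx² − (Σx)²/n = 5478 − 5329 = 149
Sxy = Σxy − (Σx)(Σy)/n = 3981.9 − 3876.3 = 105.6
b = Sxy/Sxx = 105.6/149 = 0.708725
a = ȳ − b·x̄ = 26.55 − 0.708725·36.5 = 0.681544
ŷ(29) = 0.681544 + 0.708725·29 = 21.234564
residual = y − ŷ = 21.0 − 21.234564 = -0.234564

-0.235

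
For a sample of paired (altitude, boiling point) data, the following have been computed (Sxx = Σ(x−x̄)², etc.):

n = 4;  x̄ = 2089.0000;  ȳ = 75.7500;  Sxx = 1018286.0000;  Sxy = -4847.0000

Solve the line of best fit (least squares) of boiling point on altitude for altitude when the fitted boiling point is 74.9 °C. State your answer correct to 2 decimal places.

2267.57

b = Sxy/Sxx = -4847/1018286 = -0.004760
a = ȳ − b·x̄ = 75.75 − (-0.004760)·2089 = 85.693555
Set a + b·x = 74.9: x = (74.9 − 85.693555) / (-0.004760) = 2267.572952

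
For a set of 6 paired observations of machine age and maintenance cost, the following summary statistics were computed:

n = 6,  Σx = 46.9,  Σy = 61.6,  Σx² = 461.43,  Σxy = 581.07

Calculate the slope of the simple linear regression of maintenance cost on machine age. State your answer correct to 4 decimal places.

1.0499

Sxx = Σx² − (Σx)²/n = 461.43 − 366.601667 = 94.828333
Sxy = Σxy − (Σx)(Σy)/n = 581.07 − 481.506667 = 99.563333
b = Sxy/Sxx = 99.563333/94.828333 = 1.049932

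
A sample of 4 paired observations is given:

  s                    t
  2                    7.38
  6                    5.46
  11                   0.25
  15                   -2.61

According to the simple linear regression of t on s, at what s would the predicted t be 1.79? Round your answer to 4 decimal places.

9.5327

n = 4, Σx = 34, Σy = 10.48, Σxy = 11.12, Σx² = 386
Sxx = Σx² − (Σx)²/n = 386 − 289 = 97
Sxy = Σxy − (Σx)(Σy)/n = 11.12 − 89.08 = -77.96
b = Sxy/Sxx = -77.96/97 = -0.803711
a = ȳ − b·x̄ = 2.62 − (-0.803711)·8.5 = 9.451546
Set a + b·x = 1.79: x = (1.79 − 9.451546) / (-0.803711) = 9.532709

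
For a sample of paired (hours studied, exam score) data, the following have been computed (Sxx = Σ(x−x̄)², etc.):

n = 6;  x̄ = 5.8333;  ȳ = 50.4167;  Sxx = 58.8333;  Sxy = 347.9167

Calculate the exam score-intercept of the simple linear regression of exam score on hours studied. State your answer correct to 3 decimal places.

b = Sxy/Sxx = 347.9167/58.8333 = 5.913602
a = ȳ − b·x̄ = 50.4167 − 5.913602·5.8333 = 15.920887

15.921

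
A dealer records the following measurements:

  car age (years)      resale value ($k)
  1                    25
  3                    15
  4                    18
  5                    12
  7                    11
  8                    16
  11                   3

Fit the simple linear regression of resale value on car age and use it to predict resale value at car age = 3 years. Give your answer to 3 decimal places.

n = 7, Σx = 39, Σy = 100, Σxy = 440, Σx² = 285
Sxx = Σx² − (Σx)²/n = 285 − 217.285714 = 67.714286
Sxy = Σxy − (Σx)(Σy)/n = 440 − 557.142857 = -117.142857
b = Sxy/Sxx = -117.142857/67.714286 = -1.729958
a = ȳ − b·x̄ = 14.285714 − (-1.729958)·5.571429 = 23.924051
ŷ(3) = a + b·3 = 23.924051 + (-1.729958)·3 = 18.734177

18.734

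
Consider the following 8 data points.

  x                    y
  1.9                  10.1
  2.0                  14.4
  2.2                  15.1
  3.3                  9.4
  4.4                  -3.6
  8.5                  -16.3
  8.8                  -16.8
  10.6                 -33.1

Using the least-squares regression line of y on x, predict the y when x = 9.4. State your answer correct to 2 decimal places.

n = 8, Σx = 41.7, Σy = -20.8, Σxy = -540.86, Σx² = 304.75
Sxx = Σx² − (Σx)²/n = 304.75 − 217.36125 = 87.38875
Sxy = Σxy − (Σx)(Σy)/n = -540.86 − (-108.42) = -432.44
b = Sxy/Sxx = -432.44/87.38875 = -4.948463
a = ȳ − b·x̄ = -2.6 − (-4.948463)·5.2125 = 23.193864
ŷ(9.4) = a + b·9.4 = 23.193864 + (-4.948463)·9.4 = -23.321689

-23.32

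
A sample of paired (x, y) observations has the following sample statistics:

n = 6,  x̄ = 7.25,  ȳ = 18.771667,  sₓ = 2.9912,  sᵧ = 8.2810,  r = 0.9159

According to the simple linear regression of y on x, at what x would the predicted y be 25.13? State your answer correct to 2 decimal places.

b = r · sᵧ/sₓ = 0.9159 · 8.281/2.9912 = 2.535627
a = ȳ − b·x̄ = 18.771667 − 2.535627·7.25 = 0.388370
Set a + b·x = 25.13: x = (25.13 − 0.388370) / 2.535627 = 9.757598

9.76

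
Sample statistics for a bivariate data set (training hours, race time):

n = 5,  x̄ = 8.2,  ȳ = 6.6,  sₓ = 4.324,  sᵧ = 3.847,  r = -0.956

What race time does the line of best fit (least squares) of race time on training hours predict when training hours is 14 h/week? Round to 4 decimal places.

b = r · sᵧ/sₓ = -0.956 · 3.847/4.324 = -0.850539
a = ȳ − b·x̄ = 6.6 − (-0.850539)·8.2 = 13.574422
ŷ(14) = a + b·14 = 13.574422 + (-0.850539)·14 = 1.666872

1.6669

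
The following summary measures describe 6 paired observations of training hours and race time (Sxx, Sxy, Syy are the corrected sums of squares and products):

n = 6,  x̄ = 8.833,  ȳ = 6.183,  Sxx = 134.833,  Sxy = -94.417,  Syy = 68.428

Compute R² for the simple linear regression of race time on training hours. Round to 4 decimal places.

0.9662

R² = Sxy²/(Sxx·Syy) = (-94.417)²/(134.833·68.428) = 0.966207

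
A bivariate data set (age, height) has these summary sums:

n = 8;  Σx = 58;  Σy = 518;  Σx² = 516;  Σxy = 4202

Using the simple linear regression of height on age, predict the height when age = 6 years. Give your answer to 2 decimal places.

Sxx = Σx² − (Σx)²/n = 516 − 420.5 = 95.5
Sxy = Σxy − (Σx)(Σy)/n = 4202 − 3755.5 = 446.5
b = Sxy/Sxx = 446.5/95.5 = 4.675393
a = ȳ − b·x̄ = 64.75 − 4.675393·7.25 = 30.853403
ŷ(6) = a + b·6 = 30.853403 + 4.675393·6 = 58.905759

58.91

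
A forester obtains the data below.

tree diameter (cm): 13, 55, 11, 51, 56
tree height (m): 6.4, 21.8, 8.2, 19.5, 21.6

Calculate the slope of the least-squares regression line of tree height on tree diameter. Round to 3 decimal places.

n = 5, Σx = 186, Σy = 77.5, Σxy = 3576.5, Σx² = 9052
Sxx = Σx² − (Σx)²/n = 9052 − 6919.2 = 2132.8
Sxy = Σxy − (Σx)(Σy)/n = 3576.5 − 2883 = 693.5
b = Sxy/Sxx = 693.5/2132.8 = 0.325159

0.325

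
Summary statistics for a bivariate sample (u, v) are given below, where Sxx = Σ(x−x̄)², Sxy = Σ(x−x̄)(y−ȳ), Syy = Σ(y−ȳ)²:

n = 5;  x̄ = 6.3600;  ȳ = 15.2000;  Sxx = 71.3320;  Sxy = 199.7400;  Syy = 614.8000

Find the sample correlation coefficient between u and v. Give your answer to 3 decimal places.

r = Sxy/√(Sxx·Syy) = 199.74/√(43854.9136) = 199.74/209.415648 = 0.953797

0.954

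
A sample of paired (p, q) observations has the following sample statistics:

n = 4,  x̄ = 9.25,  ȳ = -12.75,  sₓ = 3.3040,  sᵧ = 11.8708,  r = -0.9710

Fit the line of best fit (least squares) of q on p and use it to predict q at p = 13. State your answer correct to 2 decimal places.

b = r · sᵧ/sₓ = -0.971 · 11.8708/3.304 = -3.488664
a = ȳ − b·x̄ = -12.75 − (-3.488664)·9.25 = 19.520145
ŷ(13) = a + b·13 = 19.520145 + (-3.488664)·13 = -25.832491

-25.83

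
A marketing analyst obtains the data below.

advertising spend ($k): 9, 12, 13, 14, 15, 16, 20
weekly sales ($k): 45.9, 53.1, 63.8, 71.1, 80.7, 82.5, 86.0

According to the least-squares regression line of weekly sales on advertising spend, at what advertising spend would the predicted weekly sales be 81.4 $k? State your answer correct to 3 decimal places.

17.136

n = 7, Σx = 99, Σy = 483.1, Σxy = 7125.6, Σx² = 1471
Sxx = Σx² − (Σx)²/n = 1471 − 1400.142857 = 70.857143
Sxy = Σxy − (Σx)(Σy)/n = 7125.6 − 6832.414286 = 293.185714
b = Sxy/Sxx = 293.185714/70.857143 = 4.137702
a = ȳ − b·x̄ = 69.014286 − 4.137702·14.142857 = 10.495363
Set a + b·x = 81.4: x = (81.4 − 10.495363) / 4.137702 = 17.136237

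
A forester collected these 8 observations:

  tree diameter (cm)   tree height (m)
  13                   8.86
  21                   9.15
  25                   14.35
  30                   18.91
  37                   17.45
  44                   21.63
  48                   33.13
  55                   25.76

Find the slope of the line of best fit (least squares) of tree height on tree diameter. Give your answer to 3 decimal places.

n = 8, Σx = 273, Σy = 149.24, Σxy = 5837.79, Σx² = 10769
Sxx = Σx² − (Σx)²/n = 10769 − 9316.125 = 1452.875
Sxy = Σxy − (Σx)(Σy)/n = 5837.79 − 5092.815 = 744.975
b = Sxy/Sxx = 744.975/1452.875 = 0.512759

0.513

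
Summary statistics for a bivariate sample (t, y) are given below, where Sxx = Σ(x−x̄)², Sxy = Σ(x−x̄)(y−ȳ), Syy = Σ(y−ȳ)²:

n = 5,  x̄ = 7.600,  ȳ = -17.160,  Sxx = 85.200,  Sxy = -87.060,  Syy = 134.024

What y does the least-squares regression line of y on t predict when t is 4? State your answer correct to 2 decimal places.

b = Sxy/Sxx = -87.06/85.2 = -1.021831
a = ȳ − b·x̄ = -17.16 − (-1.021831)·7.6 = -9.394085
ŷ(4) = a + b·4 = -9.394085 + (-1.021831)·4 = -13.481408

-13.48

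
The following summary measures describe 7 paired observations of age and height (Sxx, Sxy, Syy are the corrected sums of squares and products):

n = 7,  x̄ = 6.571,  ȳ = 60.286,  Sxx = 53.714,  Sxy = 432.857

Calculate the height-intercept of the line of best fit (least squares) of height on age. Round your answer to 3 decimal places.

7.333

b = Sxy/Sxx = 432.857/53.714 = 8.058551
a = ȳ − b·x̄ = 60.286 − 8.058551·6.571 = 7.333262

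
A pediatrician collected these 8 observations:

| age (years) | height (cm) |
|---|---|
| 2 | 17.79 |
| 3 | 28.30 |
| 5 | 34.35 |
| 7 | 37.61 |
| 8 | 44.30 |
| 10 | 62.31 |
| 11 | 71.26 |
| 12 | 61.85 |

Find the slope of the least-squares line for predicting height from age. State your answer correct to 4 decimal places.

4.8715

n = 8, Σx = 58, Σy = 357.77, Σxy = 3059.06, Σx² = 516
Sxx = Σx² − (Σx)²/n = 516 − 420.5 = 95.5
Sxy = Σxy − (Σx)(Σy)/n = 3059.06 − 2593.8325 = 465.2275
b = Sxy/Sxx = 465.2275/95.5 = 4.871492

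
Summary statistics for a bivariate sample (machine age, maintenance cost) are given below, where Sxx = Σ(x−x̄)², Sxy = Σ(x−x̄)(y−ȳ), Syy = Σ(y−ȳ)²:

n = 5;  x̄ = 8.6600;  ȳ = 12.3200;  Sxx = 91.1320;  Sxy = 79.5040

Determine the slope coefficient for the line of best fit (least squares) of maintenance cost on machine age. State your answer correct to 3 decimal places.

b = Sxy/Sxx = 79.504/91.132 = 0.872405

0.872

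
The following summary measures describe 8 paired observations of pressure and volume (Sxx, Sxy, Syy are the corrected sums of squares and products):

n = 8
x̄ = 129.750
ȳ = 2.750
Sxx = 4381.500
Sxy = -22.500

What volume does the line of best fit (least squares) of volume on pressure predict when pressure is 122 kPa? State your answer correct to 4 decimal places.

2.7898

b = Sxy/Sxx = -22.5/4381.5 = -0.005135
a = ȳ − b·x̄ = 2.75 − (-0.005135)·129.75 = 3.416296
ŷ(122) = a + b·122 = 3.416296 + (-0.005135)·122 = 2.789798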